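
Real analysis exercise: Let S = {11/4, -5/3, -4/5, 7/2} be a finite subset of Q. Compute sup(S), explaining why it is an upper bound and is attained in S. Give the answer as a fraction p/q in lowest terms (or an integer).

S is finite, so sup(S) = max(S).
Sorted decreasing:
7/2, 11/4, -4/5, -5/3
The extremum is 7/2.
For every x in S, x <= 7/2. And 7/2 is in S, so it is attained.
Therefore sup(S) = 7/2.

7/2


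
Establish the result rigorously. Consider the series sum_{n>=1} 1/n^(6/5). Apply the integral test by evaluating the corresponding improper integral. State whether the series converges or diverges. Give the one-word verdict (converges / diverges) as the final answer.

Let f(x) = x^(-6/5). Then f is positive, continuous, and decreasing on [1, infinity), so the integral test applies.
Compute the improper integral int_{1}^infinity f(x) dx:
  antiderivative F(x) = -5/x^(1/5).
  As x -> infinity, F(x) -> 0 (since p = 6/5 > 1).
  So int = F(infinity) - F(1) = 0 - (-5) = 5.
  Finite, so by the integral test, the series converges.

converges


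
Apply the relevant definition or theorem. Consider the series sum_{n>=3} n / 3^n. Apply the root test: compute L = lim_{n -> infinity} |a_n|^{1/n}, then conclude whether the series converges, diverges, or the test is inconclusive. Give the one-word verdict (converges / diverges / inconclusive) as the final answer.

Let a_n denote the general term. Form |a_n|^(1/n) and simplify:
|a_n|^(1/n) = n^(1/n)/3
Take the limit as n -> infinity: L = 1/3.
Since L = 1/3 < 1, the root test implies convergence.

converges


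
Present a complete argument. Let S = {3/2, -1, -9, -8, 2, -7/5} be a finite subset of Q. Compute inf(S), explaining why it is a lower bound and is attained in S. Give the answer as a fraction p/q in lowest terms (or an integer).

S is finite, so inf(S) = min(S).
Sorted increasing:
-9, -8, -7/5, -1, 3/2, 2
The extremum is -9.
For every x in S, x >= -9. And -9 is in S, so it is attained.
Therefore inf(S) = -9.

-9


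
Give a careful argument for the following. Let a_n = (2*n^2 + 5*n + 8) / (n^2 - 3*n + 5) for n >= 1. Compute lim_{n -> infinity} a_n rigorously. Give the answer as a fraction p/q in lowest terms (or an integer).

Divide numerator and denominator by n^2, the highest power:
numerator / n^2 = 2 + 5/n + 8/n^2
denominator / n^2 = 1 - 3/n + 5/n^2
As n -> infinity, all terms of the form c/n^k (k >= 1) tend to 0.
So numerator / n^2 -> 2 and denominator / n^2 -> 1.
Therefore lim a_n = 2.

2


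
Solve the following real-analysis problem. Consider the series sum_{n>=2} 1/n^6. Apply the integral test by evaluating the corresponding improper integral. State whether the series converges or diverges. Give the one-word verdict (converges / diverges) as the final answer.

Let f(x) = x^(-6). Then f is positive, continuous, and decreasing on [2, infinity), so the integral test applies.
Compute the improper integral int_{2}^infinity f(x) dx:
  antiderivative F(x) = -1/(5*x^5).
  As x -> infinity, F(x) -> 0 (since p = 6 > 1).
  So int = F(infinity) - F(2) = 0 - (-1/160) = 1/160.
  Finite, so by the integral test, the series converges.

converges


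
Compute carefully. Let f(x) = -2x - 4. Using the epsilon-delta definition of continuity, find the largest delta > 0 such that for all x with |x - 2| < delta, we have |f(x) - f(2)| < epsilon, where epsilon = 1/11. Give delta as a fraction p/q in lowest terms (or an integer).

We compute f(2) = -2*(2) - 4 = -8.
|f(x) - f(2)| = |-2x - 4 - (-8)| = |-2(x - 2)| = 2|x - 2|.
We need 2|x - 2| < 1/11, i.e. |x - 2| < 1/11 / 2 = 1/22.
So any delta <= 1/22 works. Conversely, if delta > 1/22, then x = 2 + 1/22 satisfies |x - 2| = 1/22 < delta but |f(x) - f(2)| = 2 * 1/22 = 1/11, which is not < 1/11; so no larger delta works.
Hence the largest such delta is 1/22.

1/22


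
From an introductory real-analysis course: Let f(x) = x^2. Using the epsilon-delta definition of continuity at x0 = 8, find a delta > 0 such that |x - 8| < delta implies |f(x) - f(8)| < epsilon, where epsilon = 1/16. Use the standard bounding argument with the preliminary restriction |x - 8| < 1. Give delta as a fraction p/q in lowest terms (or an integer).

Factor: |x^2 - (8)^2| = |x - 8| * |x + 8|.
Impose |x - 8| < 1 first. Then |x + 8| = |(x - 8) + 2*(8)| <= |x - 8| + 2*|8| < 1 + 16 = 17.
So |x^2 - (8)^2| < delta * 17.
We need delta * 17 <= 1/16, i.e. delta <= 1/16/17 = 1/272.
Since 1/272 < 1, this is tighter than 1; take delta = 1/272.
So delta = 1/272 works.

1/272


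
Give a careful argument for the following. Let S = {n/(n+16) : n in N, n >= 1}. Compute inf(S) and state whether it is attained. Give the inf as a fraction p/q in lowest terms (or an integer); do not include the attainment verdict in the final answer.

Analysis:
- Values: 1/17, 1/9, 3/19, 1/5, ... strictly increasing.
- Minimum is 1/17 (n=1); inf = 1/17 (attained).
- n/(n+16) = 1 - 16/(n+16) -> 1 from below as n -> infinity, and never equals 1.
- So sup = 1 (not attained).
Conclusion: inf(S) = 1/17, attained in S.

1/17


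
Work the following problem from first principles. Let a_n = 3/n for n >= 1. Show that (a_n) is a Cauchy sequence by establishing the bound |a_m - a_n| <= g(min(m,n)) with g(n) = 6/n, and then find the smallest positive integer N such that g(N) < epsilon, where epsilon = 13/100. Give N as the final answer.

For any m, n >= 1, by the triangle inequality:
|a_m - a_n| = |3/m - 3/n| <= 3*1/m + 3*1/n <= 6/min(m,n).
So g(n) = 6/n bounds the Cauchy difference. Since g(n) -> 0, (a_n) is Cauchy.
Now solve g(N) < 13/100: 6/N < 13/100 <=> N > 6 / (13/100) = 600/13.
The smallest integer strictly greater than 600/13 is N = 47.
Check: g(47) = 6/47 = 6/47 < 13/100; g(46) = 3/23 >= 13/100. So N = 47.

47


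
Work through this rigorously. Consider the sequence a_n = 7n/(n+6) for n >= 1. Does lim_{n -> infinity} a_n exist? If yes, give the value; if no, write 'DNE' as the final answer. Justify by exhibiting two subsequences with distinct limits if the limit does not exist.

Examine the behaviour of a_n along subsequences.
Even-n subsequence a_{2k} = 7(2k)/(2k+6) -> 7. Odd-n subsequence a_{2k+1} = 7(2k+1)/(2k+7) -> 7. Both tend to 7, which suggests the limit is 7; verify directly.
|a_n - 7| = |7n - 7(n+6)| / (n+6) = 42/(n+6) < 42/n for every n >= 1.
Given epsilon > 0, choose a positive integer N > 42/epsilon. Then for all n >= N, |a_n - 7| < 42/n <= 42/N < epsilon.
So by the definition of the limit, lim a_n exists and equals 7.

7


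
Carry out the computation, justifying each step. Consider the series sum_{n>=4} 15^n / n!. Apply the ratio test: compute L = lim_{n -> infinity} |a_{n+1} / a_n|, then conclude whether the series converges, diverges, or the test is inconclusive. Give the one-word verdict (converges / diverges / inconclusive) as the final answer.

Let a_n denote the general term. Form the ratio a_{n+1}/a_n and simplify:
a_{n+1}/a_n = 15/(n + 1)
Take the limit as n -> infinity: L = 0.
Since L = 0 < 1, the ratio test implies the series converges.

converges


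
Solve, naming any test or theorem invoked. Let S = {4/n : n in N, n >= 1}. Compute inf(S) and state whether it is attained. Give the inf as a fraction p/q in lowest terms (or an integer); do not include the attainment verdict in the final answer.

Analysis:
- Values: 4, 2, 4/3, 1, ... strictly decreasing.
- The maximum is 4 (n=1); sup = 4 (attained).
- The set is bounded below by 0; 4/n -> 0 so 0 is the greatest lower bound.
- 0 is not in the set, so inf = 0 is not attained.
Conclusion: inf(S) = 0, not attained in S.

0


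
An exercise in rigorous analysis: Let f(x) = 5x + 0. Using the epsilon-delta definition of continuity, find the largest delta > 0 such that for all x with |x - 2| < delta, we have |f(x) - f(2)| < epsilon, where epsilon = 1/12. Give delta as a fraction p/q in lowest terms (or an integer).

We compute f(2) = 5*(2) + 0 = 10.
|f(x) - f(2)| = |5x + 0 - (10)| = |5(x - 2)| = 5|x - 2|.
We need 5|x - 2| < 1/12, i.e. |x - 2| < 1/12 / 5 = 1/60.
So any delta <= 1/60 works. Conversely, if delta > 1/60, then x = 2 + 1/60 satisfies |x - 2| = 1/60 < delta but |f(x) - f(2)| = 5 * 1/60 = 1/12, which is not < 1/12; so no larger delta works.
Hence the largest such delta is 1/60.

1/60


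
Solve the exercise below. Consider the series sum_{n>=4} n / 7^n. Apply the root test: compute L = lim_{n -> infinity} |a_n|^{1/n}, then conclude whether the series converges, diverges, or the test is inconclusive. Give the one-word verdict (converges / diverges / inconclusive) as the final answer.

Let a_n denote the general term. Form |a_n|^(1/n) and simplify:
|a_n|^(1/n) = n^(1/n)/7
Take the limit as n -> infinity: L = 1/7.
Since L = 1/7 < 1, the root test implies convergence.

converges


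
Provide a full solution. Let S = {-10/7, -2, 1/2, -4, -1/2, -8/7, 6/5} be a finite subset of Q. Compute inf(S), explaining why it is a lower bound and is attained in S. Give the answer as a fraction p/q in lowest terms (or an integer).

S is finite, so inf(S) = min(S).
Sorted increasing:
-4, -2, -10/7, -8/7, -1/2, 1/2, 6/5
The extremum is -4.
For every x in S, x >= -4. And -4 is in S, so it is attained.
Therefore inf(S) = -4.

-4


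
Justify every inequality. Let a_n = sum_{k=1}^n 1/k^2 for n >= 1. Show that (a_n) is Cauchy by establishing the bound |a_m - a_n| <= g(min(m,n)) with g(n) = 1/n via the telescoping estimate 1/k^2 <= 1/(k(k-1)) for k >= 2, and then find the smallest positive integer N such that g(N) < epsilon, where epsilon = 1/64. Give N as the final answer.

For m > n >= 1: |a_m - a_n| = sum_{k=n+1}^m 1/k^2.
Use 1/k^2 <= 1/(k(k-1)) = 1/(k-1) - 1/k for k >= 2:
sum_{k=n+1}^m 1/k^2 <= sum_{k=n+1}^m (1/(k-1) - 1/k) = 1/n - 1/m <= 1/n.
By symmetry the same bound holds with n,m swapped, so |a_m - a_n| <= 1/min(m,n) = g(min(m,n)). Since g(n) -> 0, (a_n) is Cauchy.
Now solve g(N) < 1/64: 1/N < 1/64 <=> N > 1/(1/64) = 64.
The smallest integer strictly greater than 64 is N = 65.
Check: g(65) = 1/65 < 1/64; g(64) = 1/64 >= 1/64. So N = 65.

65


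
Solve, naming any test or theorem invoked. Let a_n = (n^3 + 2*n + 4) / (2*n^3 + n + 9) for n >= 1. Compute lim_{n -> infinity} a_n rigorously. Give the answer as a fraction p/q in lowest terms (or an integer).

Divide numerator and denominator by n^3, the highest power:
numerator / n^3 = 1 + 2/n^2 + 4/n^3
denominator / n^3 = 2 + n^(-2) + 9/n^3
As n -> infinity, all terms of the form c/n^k (k >= 1) tend to 0.
So numerator / n^3 -> 1 and denominator / n^3 -> 2.
Therefore lim a_n = 1/2.

1/2


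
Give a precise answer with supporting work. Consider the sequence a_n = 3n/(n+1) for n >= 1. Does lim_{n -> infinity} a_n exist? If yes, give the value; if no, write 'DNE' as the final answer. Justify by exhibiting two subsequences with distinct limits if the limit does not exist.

Examine the behaviour of a_n along subsequences.
Even-n subsequence a_{2k} = 3(2k)/(2k+1) -> 3. Odd-n subsequence a_{2k+1} = 3(2k+1)/(2k+2) -> 3. Both tend to 3, which suggests the limit is 3; verify directly.
|a_n - 3| = |3n - 3(n+1)| / (n+1) = 3/(n+1) < 3/n for every n >= 1.
Given epsilon > 0, choose a positive integer N > 3/epsilon. Then for all n >= N, |a_n - 3| < 3/n <= 3/N < epsilon.
So by the definition of the limit, lim a_n exists and equals 3.

3


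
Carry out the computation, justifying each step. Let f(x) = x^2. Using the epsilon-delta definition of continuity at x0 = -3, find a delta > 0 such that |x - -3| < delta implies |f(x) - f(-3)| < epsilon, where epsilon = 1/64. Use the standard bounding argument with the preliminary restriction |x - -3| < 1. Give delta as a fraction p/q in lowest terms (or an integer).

Factor: |x^2 - (-3)^2| = |x - -3| * |x + -3|.
Impose |x - -3| < 1 first. Then |x + -3| = |(x - -3) + 2*(-3)| <= |x - -3| + 2*|-3| < 1 + 6 = 7.
So |x^2 - (-3)^2| < delta * 7.
We need delta * 7 <= 1/64, i.e. delta <= 1/64/7 = 1/448.
Since 1/448 < 1, this is tighter than 1; take delta = 1/448.
So delta = 1/448 works.

1/448


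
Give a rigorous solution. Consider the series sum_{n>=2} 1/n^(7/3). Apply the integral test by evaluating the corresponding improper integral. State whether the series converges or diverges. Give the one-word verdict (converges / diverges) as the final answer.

Let f(x) = x^(-7/3). Then f is positive, continuous, and decreasing on [2, infinity), so the integral test applies.
Compute the improper integral int_{2}^infinity f(x) dx:
  antiderivative F(x) = -3/(4*x^(4/3)).
  As x -> infinity, F(x) -> 0 (since p = 7/3 > 1).
  So int = F(infinity) - F(2) = 0 - (-3*2^(2/3)/16) = 3*2^(2/3)/16.
  Finite, so by the integral test, the series converges.

converges


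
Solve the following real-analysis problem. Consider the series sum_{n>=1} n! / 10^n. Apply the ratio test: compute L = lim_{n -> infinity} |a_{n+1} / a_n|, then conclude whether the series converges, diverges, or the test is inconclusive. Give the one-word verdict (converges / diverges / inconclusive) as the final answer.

Let a_n denote the general term. Form the ratio a_{n+1}/a_n and simplify:
a_{n+1}/a_n = n/10 + 1/10
Take the limit as n -> infinity: L = infinity.
Since L = infinity > 1 (or L = infinity), the ratio test implies the series diverges.

diverges


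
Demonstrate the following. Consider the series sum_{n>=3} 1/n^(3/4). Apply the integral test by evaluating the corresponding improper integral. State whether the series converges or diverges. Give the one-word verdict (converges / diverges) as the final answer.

Let f(x) = x^(-3/4). Then f is positive, continuous, and decreasing on [3, infinity), so the integral test applies.
Compute the improper integral int_{3}^infinity f(x) dx:
  antiderivative F(x) = 4*x^(1/4).
  As x -> infinity, F(x) -> infinity (since p = 3/4 < 1).
  So the integral diverges. By the integral test, the series diverges.

diverges


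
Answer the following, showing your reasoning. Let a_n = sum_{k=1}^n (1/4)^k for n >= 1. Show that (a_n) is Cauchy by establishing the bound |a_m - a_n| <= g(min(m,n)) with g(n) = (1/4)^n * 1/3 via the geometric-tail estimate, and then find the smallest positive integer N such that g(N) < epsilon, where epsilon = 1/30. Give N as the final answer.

For m > n >= 1: |a_m - a_n| = sum_{k=n+1}^m (1/4)^k < sum_{k=n+1}^infinity (1/4)^k = (1/4)^(n+1) / (1 - 1/4) = (1/4)^n * (1/4) * (4/3) = (1/4)^n * 1/3.
So g(n) = (1/4)^n / 3. Since g(n) -> 0, (a_n) is Cauchy.
Now solve g(N) < 1/30: (1/4)^N / 3 < 1/30 <=> 4^N > 1 / (3 * 1/30) = 10.
Check powers of 4: 4^1 = 4 <= 10, 4^2 = 16 > 10.
So the smallest such N is 2. Check: g(2) = 1/(3 * 16) = 1/48 < 1/30.

2


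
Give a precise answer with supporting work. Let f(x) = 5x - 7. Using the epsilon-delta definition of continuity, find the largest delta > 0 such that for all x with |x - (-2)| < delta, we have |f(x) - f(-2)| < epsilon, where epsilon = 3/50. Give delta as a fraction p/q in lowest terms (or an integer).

We compute f(-2) = 5*(-2) - 7 = -17.
|f(x) - f(-2)| = |5x - 7 - (-17)| = |5(x - (-2))| = 5|x - (-2)|.
We need 5|x - (-2)| < 3/50, i.e. |x - (-2)| < 3/50 / 5 = 3/250.
So any delta <= 3/250 works. Conversely, if delta > 3/250, then x = -2 + 3/250 satisfies |x - (-2)| = 3/250 < delta but |f(x) - f(-2)| = 5 * 3/250 = 3/50, which is not < 3/50; so no larger delta works.
Hence the largest such delta is 3/250.

3/250


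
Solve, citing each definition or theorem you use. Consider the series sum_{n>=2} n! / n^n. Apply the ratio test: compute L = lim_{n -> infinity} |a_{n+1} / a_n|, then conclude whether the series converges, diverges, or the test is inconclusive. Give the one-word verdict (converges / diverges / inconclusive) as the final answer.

Let a_n denote the general term. Form the ratio a_{n+1}/a_n and simplify:
a_{n+1}/a_n = (n/(n + 1))^n
Take the limit as n -> infinity: L = exp(-1).
Since L = exp(-1) < 1, the ratio test implies the series converges.

converges


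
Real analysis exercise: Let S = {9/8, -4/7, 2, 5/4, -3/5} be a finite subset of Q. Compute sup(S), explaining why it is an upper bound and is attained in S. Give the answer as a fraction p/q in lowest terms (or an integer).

S is finite, so sup(S) = max(S).
Sorted decreasing:
2, 5/4, 9/8, -4/7, -3/5
The extremum is 2.
For every x in S, x <= 2. And 2 is in S, so it is attained.
Therefore sup(S) = 2.

2


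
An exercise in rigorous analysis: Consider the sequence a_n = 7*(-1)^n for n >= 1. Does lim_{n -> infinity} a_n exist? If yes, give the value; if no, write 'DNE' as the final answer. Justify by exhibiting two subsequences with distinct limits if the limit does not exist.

Examine the behaviour of a_n along subsequences.
Even-n subsequence a_{2k} = 7 -> 7. Odd-n subsequence a_{2k+1} = -7 -> -7.
Since these two subsequential limits are 7 and -7, distinct, the full sequence cannot converge (a convergent sequence has all subsequences tending to the same limit). So lim a_n does not exist.

DNE


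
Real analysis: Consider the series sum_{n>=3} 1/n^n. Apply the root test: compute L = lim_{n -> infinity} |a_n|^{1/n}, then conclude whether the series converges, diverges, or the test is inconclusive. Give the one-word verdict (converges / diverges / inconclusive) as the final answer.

Let a_n denote the general term. Form |a_n|^(1/n) and simplify:
|a_n|^(1/n) = 1/n
Take the limit as n -> infinity: L = 0.
Since L = 0 < 1, the root test implies convergence.

converges


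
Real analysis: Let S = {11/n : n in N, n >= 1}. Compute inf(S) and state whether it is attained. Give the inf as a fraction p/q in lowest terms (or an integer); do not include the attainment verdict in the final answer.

Analysis:
- Values: 11, 11/2, 11/3, 11/4, ... strictly decreasing.
- The maximum is 11 (n=1); sup = 11 (attained).
- The set is bounded below by 0; 11/n -> 0 so 0 is the greatest lower bound.
- 0 is not in the set, so inf = 0 is not attained.
Conclusion: inf(S) = 0, not attained in S.

0


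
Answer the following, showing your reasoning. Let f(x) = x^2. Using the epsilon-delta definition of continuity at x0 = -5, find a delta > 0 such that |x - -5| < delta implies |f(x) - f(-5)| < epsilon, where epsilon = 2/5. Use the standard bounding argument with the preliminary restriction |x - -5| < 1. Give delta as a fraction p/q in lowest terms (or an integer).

Factor: |x^2 - (-5)^2| = |x - -5| * |x + -5|.
Impose |x - -5| < 1 first. Then |x + -5| = |(x - -5) + 2*(-5)| <= |x - -5| + 2*|-5| < 1 + 10 = 11.
So |x^2 - (-5)^2| < delta * 11.
We need delta * 11 <= 2/5, i.e. delta <= 2/5/11 = 2/55.
Since 2/55 < 1, this is tighter than 1; take delta = 2/55.
So delta = 2/55 works.

2/55


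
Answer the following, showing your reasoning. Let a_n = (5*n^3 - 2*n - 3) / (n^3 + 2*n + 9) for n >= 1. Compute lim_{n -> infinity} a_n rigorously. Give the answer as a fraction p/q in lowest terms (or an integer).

Divide numerator and denominator by n^3, the highest power:
numerator / n^3 = 5 - 2/n^2 - 3/n^3
denominator / n^3 = 1 + 2/n^2 + 9/n^3
As n -> infinity, all terms of the form c/n^k (k >= 1) tend to 0.
So numerator / n^3 -> 5 and denominator / n^3 -> 1.
Therefore lim a_n = 5.

5


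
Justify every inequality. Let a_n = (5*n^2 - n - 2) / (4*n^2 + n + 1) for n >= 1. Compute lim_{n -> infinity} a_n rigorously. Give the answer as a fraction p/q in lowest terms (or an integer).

Divide numerator and denominator by n^2, the highest power:
numerator / n^2 = 5 - 1/n - 2/n^2
denominator / n^2 = 4 + 1/n + n^(-2)
As n -> infinity, all terms of the form c/n^k (k >= 1) tend to 0.
So numerator / n^2 -> 5 and denominator / n^2 -> 4.
Therefore lim a_n = 5/4.

5/4


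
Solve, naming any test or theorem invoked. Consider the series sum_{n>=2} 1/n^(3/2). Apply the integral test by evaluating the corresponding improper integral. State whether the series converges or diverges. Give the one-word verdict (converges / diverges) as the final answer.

Let f(x) = x^(-3/2). Then f is positive, continuous, and decreasing on [2, infinity), so the integral test applies.
Compute the improper integral int_{2}^infinity f(x) dx:
  antiderivative F(x) = -2/sqrt(x).
  As x -> infinity, F(x) -> 0 (since p = 3/2 > 1).
  So int = F(infinity) - F(2) = 0 - (-sqrt(2)) = sqrt(2).
  Finite, so by the integral test, the series converges.

converges


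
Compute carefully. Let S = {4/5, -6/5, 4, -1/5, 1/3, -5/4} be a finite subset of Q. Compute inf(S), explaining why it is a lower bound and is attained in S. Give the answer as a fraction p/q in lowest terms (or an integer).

S is finite, so inf(S) = min(S).
Sorted increasing:
-5/4, -6/5, -1/5, 1/3, 4/5, 4
The extremum is -5/4.
For every x in S, x >= -5/4. And -5/4 is in S, so it is attained.
Therefore inf(S) = -5/4.

-5/4


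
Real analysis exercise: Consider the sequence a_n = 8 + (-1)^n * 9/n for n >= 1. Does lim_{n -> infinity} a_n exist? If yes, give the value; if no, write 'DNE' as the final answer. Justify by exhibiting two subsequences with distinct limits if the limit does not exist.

Examine the behaviour of a_n along subsequences.
Even-n subsequence a_{2k} = 8 + 9/(2k) -> 8. Odd-n subsequence a_{2k+1} = 8 - 9/(2k+1) -> 8. Both tend to 8, which suggests the limit is 8; verify directly.
|a_n - 8| = |(-1)^n * 9/n| = 9/n for every n >= 1.
Given epsilon > 0, choose a positive integer N > 9/epsilon. Then for all n >= N, |a_n - 8| = 9/n <= 9/N < epsilon.
So by the definition of the limit, lim a_n exists and equals 8.

8


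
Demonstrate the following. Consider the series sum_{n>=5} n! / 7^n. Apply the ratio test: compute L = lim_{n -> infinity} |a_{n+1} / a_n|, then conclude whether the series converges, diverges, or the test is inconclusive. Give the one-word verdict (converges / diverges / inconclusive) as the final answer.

Let a_n denote the general term. Form the ratio a_{n+1}/a_n and simplify:
a_{n+1}/a_n = n/7 + 1/7
Take the limit as n -> infinity: L = infinity.
Since L = infinity > 1 (or L = infinity), the ratio test implies the series diverges.

diverges


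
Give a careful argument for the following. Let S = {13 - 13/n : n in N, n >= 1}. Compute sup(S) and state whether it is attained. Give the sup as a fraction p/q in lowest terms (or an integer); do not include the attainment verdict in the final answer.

Analysis:
- Values: 0, 13/2, 26/3, 39/4, ... strictly increasing.
- Minimum is 0 (n=1); inf = 0 (attained).
- 13 - 13/n -> 13 from below; sup = 13, not attained.
Conclusion: sup(S) = 13, not attained in S.

13


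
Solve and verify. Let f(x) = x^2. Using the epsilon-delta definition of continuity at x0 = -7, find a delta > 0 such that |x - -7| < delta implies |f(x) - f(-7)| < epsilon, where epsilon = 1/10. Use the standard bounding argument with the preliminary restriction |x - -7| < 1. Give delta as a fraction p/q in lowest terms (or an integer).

Factor: |x^2 - (-7)^2| = |x - -7| * |x + -7|.
Impose |x - -7| < 1 first. Then |x + -7| = |(x - -7) + 2*(-7)| <= |x - -7| + 2*|-7| < 1 + 14 = 15.
So |x^2 - (-7)^2| < delta * 15.
We need delta * 15 <= 1/10, i.e. delta <= 1/10/15 = 1/150.
Since 1/150 < 1, this is tighter than 1; take delta = 1/150.
So delta = 1/150 works.

1/150


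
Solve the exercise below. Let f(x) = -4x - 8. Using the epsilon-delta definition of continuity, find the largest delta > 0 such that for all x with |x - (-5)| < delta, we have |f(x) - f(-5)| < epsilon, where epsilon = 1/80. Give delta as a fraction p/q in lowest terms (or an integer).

We compute f(-5) = -4*(-5) - 8 = 12.
|f(x) - f(-5)| = |-4x - 8 - (12)| = |-4(x - (-5))| = 4|x - (-5)|.
We need 4|x - (-5)| < 1/80, i.e. |x - (-5)| < 1/80 / 4 = 1/320.
So any delta <= 1/320 works. Conversely, if delta > 1/320, then x = -5 + 1/320 satisfies |x - (-5)| = 1/320 < delta but |f(x) - f(-5)| = 4 * 1/320 = 1/80, which is not < 1/80; so no larger delta works.
Hence the largest such delta is 1/320.

1/320


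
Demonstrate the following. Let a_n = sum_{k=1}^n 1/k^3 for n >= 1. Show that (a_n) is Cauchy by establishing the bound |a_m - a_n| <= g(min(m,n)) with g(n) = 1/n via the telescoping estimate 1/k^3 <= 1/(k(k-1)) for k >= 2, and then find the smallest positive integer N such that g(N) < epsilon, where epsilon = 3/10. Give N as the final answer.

For m > n >= 1: |a_m - a_n| = sum_{k=n+1}^m 1/k^3.
Use 1/k^3 <= 1/(k(k-1)) = 1/(k-1) - 1/k for k >= 2 (which holds since k^3 >= k^2 >= k(k-1) for k >= 2):
sum_{k=n+1}^m 1/k^3 <= sum_{k=n+1}^m (1/(k-1) - 1/k) = 1/n - 1/m <= 1/n.
By symmetry the same bound holds with n,m swapped, so |a_m - a_n| <= 1/min(m,n) = g(min(m,n)). Since g(n) -> 0, (a_n) is Cauchy.
Now solve g(N) < 3/10: 1/N < 3/10 <=> N > 1/(3/10) = 10/3.
The smallest integer strictly greater than 10/3 is N = 4.
Check: g(4) = 1/4 < 3/10; g(3) = 1/3 >= 3/10. So N = 4.

4


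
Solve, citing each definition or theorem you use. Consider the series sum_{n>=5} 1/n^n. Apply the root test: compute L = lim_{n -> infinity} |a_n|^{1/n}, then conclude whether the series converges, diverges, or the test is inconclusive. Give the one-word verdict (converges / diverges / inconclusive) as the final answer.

Let a_n denote the general term. Form |a_n|^(1/n) and simplify:
|a_n|^(1/n) = 1/n
Take the limit as n -> infinity: L = 0.
Since L = 0 < 1, the root test implies convergence.

converges


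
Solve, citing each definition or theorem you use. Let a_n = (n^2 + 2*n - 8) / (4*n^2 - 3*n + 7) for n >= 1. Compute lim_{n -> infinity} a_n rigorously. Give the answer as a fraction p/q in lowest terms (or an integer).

Divide numerator and denominator by n^2, the highest power:
numerator / n^2 = 1 + 2/n - 8/n^2
denominator / n^2 = 4 - 3/n + 7/n^2
As n -> infinity, all terms of the form c/n^k (k >= 1) tend to 0.
So numerator / n^2 -> 1 and denominator / n^2 -> 4.
Therefore lim a_n = 1/4.

1/4


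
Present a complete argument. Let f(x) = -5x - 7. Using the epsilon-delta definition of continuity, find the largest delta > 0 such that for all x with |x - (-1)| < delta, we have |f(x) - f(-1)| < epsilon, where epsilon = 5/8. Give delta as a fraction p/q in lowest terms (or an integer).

We compute f(-1) = -5*(-1) - 7 = -2.
|f(x) - f(-1)| = |-5x - 7 - (-2)| = |-5(x - (-1))| = 5|x - (-1)|.
We need 5|x - (-1)| < 5/8, i.e. |x - (-1)| < 5/8 / 5 = 1/8.
So any delta <= 1/8 works. Conversely, if delta > 1/8, then x = -1 + 1/8 satisfies |x - (-1)| = 1/8 < delta but |f(x) - f(-1)| = 5 * 1/8 = 5/8, which is not < 5/8; so no larger delta works.
Hence the largest such delta is 1/8.

1/8


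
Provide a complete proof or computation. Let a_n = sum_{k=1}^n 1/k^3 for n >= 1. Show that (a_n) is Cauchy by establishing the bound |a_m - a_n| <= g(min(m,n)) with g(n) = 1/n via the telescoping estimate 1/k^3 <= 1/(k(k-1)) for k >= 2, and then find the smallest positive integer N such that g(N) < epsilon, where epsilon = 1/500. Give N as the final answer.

For m > n >= 1: |a_m - a_n| = sum_{k=n+1}^m 1/k^3.
Use 1/k^3 <= 1/(k(k-1)) = 1/(k-1) - 1/k for k >= 2 (which holds since k^3 >= k^2 >= k(k-1) for k >= 2):
sum_{k=n+1}^m 1/k^3 <= sum_{k=n+1}^m (1/(k-1) - 1/k) = 1/n - 1/m <= 1/n.
By symmetry the same bound holds with n,m swapped, so |a_m - a_n| <= 1/min(m,n) = g(min(m,n)). Since g(n) -> 0, (a_n) is Cauchy.
Now solve g(N) < 1/500: 1/N < 1/500 <=> N > 1/(1/500) = 500.
The smallest integer strictly greater than 500 is N = 501.
Check: g(501) = 1/501 < 1/500; g(500) = 1/500 >= 1/500. So N = 501.

501


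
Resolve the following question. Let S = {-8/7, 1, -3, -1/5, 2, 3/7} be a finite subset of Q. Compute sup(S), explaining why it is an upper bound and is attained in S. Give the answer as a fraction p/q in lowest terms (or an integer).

S is finite, so sup(S) = max(S).
Sorted decreasing:
2, 1, 3/7, -1/5, -8/7, -3
The extremum is 2.
For every x in S, x <= 2. And 2 is in S, so it is attained.
Therefore sup(S) = 2.

2


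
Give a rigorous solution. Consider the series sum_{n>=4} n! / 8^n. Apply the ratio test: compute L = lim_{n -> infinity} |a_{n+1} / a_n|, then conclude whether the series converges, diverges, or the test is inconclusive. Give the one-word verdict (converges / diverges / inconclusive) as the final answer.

Let a_n denote the general term. Form the ratio a_{n+1}/a_n and simplify:
a_{n+1}/a_n = n/8 + 1/8
Take the limit as n -> infinity: L = infinity.
Since L = infinity > 1 (or L = infinity), the ratio test implies the series diverges.

diverges


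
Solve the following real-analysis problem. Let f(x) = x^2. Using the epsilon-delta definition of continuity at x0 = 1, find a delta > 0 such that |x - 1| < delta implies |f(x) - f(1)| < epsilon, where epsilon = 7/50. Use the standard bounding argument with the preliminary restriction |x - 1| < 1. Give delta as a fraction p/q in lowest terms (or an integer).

Factor: |x^2 - (1)^2| = |x - 1| * |x + 1|.
Impose |x - 1| < 1 first. Then |x + 1| = |(x - 1) + 2*(1)| <= |x - 1| + 2*|1| < 1 + 2 = 3.
So |x^2 - (1)^2| < delta * 3.
We need delta * 3 <= 7/50, i.e. delta <= 7/50/3 = 7/150.
Since 7/150 < 1, this is tighter than 1; take delta = 7/150.
So delta = 7/150 works.

7/150


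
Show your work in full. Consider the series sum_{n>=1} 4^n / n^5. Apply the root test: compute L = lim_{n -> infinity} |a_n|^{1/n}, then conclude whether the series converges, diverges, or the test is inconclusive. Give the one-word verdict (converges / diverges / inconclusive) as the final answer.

Let a_n denote the general term. Form |a_n|^(1/n) and simplify:
|a_n|^(1/n) = 4/n^(5/n)
Take the limit as n -> infinity: L = 4.
Since L = 4 > 1, the root test implies divergence.

diverges


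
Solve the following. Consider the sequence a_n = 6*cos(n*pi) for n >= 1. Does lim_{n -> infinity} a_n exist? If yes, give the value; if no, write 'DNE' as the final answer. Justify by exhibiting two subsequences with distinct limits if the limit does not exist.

Examine the behaviour of a_n along subsequences.
cos(n*pi) = (-1)^n, so a_n = 6*(-1)^n. a_{2k} = 6 -> 6. a_{2k+1} = -6 -> -6.
Since these two subsequential limits are 6 and -6, distinct, the full sequence cannot converge (a convergent sequence has all subsequences tending to the same limit). So lim a_n does not exist.

DNE


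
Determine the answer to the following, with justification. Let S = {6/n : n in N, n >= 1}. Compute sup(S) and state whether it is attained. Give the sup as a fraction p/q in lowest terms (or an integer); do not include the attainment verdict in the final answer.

Analysis:
- Values: 6, 3, 2, 3/2, ... strictly decreasing.
- The maximum is 6 (n=1); sup = 6 (attained).
- The set is bounded below by 0; 6/n -> 0 so 0 is the greatest lower bound.
- 0 is not in the set, so inf = 0 is not attained.
Conclusion: sup(S) = 6, attained in S.

6


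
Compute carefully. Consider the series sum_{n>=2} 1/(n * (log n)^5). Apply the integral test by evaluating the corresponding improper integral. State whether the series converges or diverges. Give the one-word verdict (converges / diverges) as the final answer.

Let f(x) = 1/(x*log(x)^5). Then f is positive, continuous, and decreasing on [2, infinity), so the integral test applies.
Compute the improper integral int_{2}^infinity f(x) dx:
  antiderivative F(x) = -1/(4*log(x)^4).
  F(x) -> 0 as x -> infinity.  int = 0 - F(2) = 1/(4*log(2)^4) < infinity. By the integral test, the series converges.

converges


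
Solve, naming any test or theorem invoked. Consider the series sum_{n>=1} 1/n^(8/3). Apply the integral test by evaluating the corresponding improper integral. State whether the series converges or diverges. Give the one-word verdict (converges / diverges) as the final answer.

Let f(x) = x^(-8/3). Then f is positive, continuous, and decreasing on [1, infinity), so the integral test applies.
Compute the improper integral int_{1}^infinity f(x) dx:
  antiderivative F(x) = -3/(5*x^(5/3)).
  As x -> infinity, F(x) -> 0 (since p = 8/3 > 1).
  So int = F(infinity) - F(1) = 0 - (-3/5) = 3/5.
  Finite, so by the integral test, the series converges.

converges


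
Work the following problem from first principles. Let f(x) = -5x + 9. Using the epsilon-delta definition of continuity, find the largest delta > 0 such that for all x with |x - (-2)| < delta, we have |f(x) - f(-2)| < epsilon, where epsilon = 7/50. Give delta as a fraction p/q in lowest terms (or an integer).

We compute f(-2) = -5*(-2) + 9 = 19.
|f(x) - f(-2)| = |-5x + 9 - (19)| = |-5(x - (-2))| = 5|x - (-2)|.
We need 5|x - (-2)| < 7/50, i.e. |x - (-2)| < 7/50 / 5 = 7/250.
So any delta <= 7/250 works. Conversely, if delta > 7/250, then x = -2 + 7/250 satisfies |x - (-2)| = 7/250 < delta but |f(x) - f(-2)| = 5 * 7/250 = 7/50, which is not < 7/50; so no larger delta works.
Hence the largest such delta is 7/250.

7/250


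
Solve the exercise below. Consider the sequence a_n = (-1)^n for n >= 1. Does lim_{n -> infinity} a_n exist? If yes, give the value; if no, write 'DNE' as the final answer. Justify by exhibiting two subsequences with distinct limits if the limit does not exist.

Examine the behaviour of a_n along subsequences.
Even-n subsequence a_{2k} = 1 -> 1. Odd-n subsequence a_{2k+1} = -1 -> -1.
Since these two subsequential limits are 1 and -1, distinct, the full sequence cannot converge (a convergent sequence has all subsequences tending to the same limit). So lim a_n does not exist.

DNE


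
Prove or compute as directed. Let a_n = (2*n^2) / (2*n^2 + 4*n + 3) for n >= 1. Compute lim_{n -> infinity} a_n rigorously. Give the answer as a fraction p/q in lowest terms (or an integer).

Divide numerator and denominator by n^2, the highest power:
numerator / n^2 = 2
denominator / n^2 = 2 + 4/n + 3/n^2
As n -> infinity, all terms of the form c/n^k (k >= 1) tend to 0.
So numerator / n^2 -> 2 and denominator / n^2 -> 2.
Therefore lim a_n = 1.

1


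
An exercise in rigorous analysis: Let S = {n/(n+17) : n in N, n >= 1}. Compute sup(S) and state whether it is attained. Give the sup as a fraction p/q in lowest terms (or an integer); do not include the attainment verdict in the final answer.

Analysis:
- Values: 1/18, 2/19, 3/20, 4/21, ... strictly increasing.
- Minimum is 1/18 (n=1); inf = 1/18 (attained).
- n/(n+17) = 1 - 17/(n+17) -> 1 from below as n -> infinity, and never equals 1.
- So sup = 1 (not attained).
Conclusion: sup(S) = 1, not attained in S.

1


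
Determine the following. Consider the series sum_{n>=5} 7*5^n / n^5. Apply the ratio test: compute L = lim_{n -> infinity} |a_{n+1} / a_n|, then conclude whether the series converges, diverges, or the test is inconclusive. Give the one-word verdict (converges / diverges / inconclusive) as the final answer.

Let a_n denote the general term. Form the ratio a_{n+1}/a_n and simplify:
a_{n+1}/a_n = 5*n^5/(n + 1)^5
Take the limit as n -> infinity: L = 5.
Since L = 5 > 1 (or L = infinity), the ratio test implies the series diverges.

diverges


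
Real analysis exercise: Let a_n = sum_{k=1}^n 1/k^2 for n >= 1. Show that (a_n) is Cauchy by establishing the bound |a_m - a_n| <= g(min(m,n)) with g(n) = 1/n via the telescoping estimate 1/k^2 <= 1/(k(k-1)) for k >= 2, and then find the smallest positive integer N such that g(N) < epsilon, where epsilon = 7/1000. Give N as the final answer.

For m > n >= 1: |a_m - a_n| = sum_{k=n+1}^m 1/k^2.
Use 1/k^2 <= 1/(k(k-1)) = 1/(k-1) - 1/k for k >= 2:
sum_{k=n+1}^m 1/k^2 <= sum_{k=n+1}^m (1/(k-1) - 1/k) = 1/n - 1/m <= 1/n.
By symmetry the same bound holds with n,m swapped, so |a_m - a_n| <= 1/min(m,n) = g(min(m,n)). Since g(n) -> 0, (a_n) is Cauchy.
Now solve g(N) < 7/1000: 1/N < 7/1000 <=> N > 1/(7/1000) = 1000/7.
The smallest integer strictly greater than 1000/7 is N = 143.
Check: g(143) = 1/143 < 7/1000; g(142) = 1/142 >= 7/1000. So N = 143.

143


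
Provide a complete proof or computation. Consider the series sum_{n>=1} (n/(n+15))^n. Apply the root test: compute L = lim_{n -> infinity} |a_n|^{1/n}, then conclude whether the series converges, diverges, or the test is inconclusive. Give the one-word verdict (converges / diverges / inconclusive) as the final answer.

Let a_n denote the general term. Form |a_n|^(1/n) and simplify:
|a_n|^(1/n) = n/(n + 15)
Take the limit as n -> infinity: L = 1.
Since L = 1, the root test is inconclusive. (In fact a_n = (n/(n+15))^n -> e^(-15) != 0, so the nth-term test shows divergence; but the root test itself gives no conclusion.)

inconclusive


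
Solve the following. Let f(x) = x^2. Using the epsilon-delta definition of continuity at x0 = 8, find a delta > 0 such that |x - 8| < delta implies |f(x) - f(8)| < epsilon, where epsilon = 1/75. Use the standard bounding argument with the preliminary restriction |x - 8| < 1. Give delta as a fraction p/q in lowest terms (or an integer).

Factor: |x^2 - (8)^2| = |x - 8| * |x + 8|.
Impose |x - 8| < 1 first. Then |x + 8| = |(x - 8) + 2*(8)| <= |x - 8| + 2*|8| < 1 + 16 = 17.
So |x^2 - (8)^2| < delta * 17.
We need delta * 17 <= 1/75, i.e. delta <= 1/75/17 = 1/1275.
Since 1/1275 < 1, this is tighter than 1; take delta = 1/1275.
So delta = 1/1275 works.

1/1275


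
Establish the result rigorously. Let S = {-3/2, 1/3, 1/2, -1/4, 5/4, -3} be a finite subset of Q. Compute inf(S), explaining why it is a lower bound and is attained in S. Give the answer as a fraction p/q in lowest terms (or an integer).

S is finite, so inf(S) = min(S).
Sorted increasing:
-3, -3/2, -1/4, 1/3, 1/2, 5/4
The extremum is -3.
For every x in S, x >= -3. And -3 is in S, so it is attained.
Therefore inf(S) = -3.

-3


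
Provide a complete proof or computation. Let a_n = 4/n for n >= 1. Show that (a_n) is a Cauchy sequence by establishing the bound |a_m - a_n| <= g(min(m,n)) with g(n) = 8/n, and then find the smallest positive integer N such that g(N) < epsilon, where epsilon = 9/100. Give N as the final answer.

For any m, n >= 1, by the triangle inequality:
|a_m - a_n| = |4/m - 4/n| <= 4*1/m + 4*1/n <= 8/min(m,n).
So g(n) = 8/n bounds the Cauchy difference. Since g(n) -> 0, (a_n) is Cauchy.
Now solve g(N) < 9/100: 8/N < 9/100 <=> N > 8 / (9/100) = 800/9.
The smallest integer strictly greater than 800/9 is N = 89.
Check: g(89) = 8/89 = 8/89 < 9/100; g(88) = 1/11 >= 9/100. So N = 89.

89


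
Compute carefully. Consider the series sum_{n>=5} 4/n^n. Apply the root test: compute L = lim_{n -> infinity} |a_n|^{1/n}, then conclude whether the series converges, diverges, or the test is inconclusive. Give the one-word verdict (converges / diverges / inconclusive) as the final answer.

Let a_n denote the general term. Form |a_n|^(1/n) and simplify:
|a_n|^(1/n) = 2^(2/n)/n
Take the limit as n -> infinity: L = 0.
Since L = 0 < 1, the root test implies convergence.

converges


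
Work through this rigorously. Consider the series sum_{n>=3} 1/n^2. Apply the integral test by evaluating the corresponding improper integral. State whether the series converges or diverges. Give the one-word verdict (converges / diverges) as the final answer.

Let f(x) = x^(-2). Then f is positive, continuous, and decreasing on [3, infinity), so the integral test applies.
Compute the improper integral int_{3}^infinity f(x) dx:
  antiderivative F(x) = -1/x.
  As x -> infinity, F(x) -> 0 (since p = 2 > 1).
  So int = F(infinity) - F(3) = 0 - (-1/3) = 1/3.
  Finite, so by the integral test, the series converges.

converges


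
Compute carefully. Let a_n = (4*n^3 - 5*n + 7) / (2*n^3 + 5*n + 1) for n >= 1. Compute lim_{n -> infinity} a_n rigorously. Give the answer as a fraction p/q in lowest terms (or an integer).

Divide numerator and denominator by n^3, the highest power:
numerator / n^3 = 4 - 5/n^2 + 7/n^3
denominator / n^3 = 2 + 5/n^2 + n^(-3)
As n -> infinity, all terms of the form c/n^k (k >= 1) tend to 0.
So numerator / n^3 -> 4 and denominator / n^3 -> 2.
Therefore lim a_n = 2.

2


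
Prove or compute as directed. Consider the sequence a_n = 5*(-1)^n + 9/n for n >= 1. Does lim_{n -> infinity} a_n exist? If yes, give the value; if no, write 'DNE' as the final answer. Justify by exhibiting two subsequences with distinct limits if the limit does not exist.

Examine the behaviour of a_n along subsequences.
a_{2k} = 5 + 9/(2k) -> 5. a_{2k+1} = -5 + 9/(2k+1) -> -5.
Since these two subsequential limits are 5 and -5, distinct, the full sequence cannot converge (a convergent sequence has all subsequences tending to the same limit). So lim a_n does not exist.

DNE
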